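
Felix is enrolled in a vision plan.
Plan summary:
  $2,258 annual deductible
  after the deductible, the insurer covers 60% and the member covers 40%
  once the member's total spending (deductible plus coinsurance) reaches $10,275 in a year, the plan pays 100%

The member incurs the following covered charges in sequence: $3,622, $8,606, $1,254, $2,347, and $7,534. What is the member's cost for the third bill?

$501.60

Claim 1 — $3,622: $2,258 finishes the deductible; $1,364 goes to coinsurance; member's 40% is $545.60. Cost to member: $2,803.60. OOP to date $2,803.60.
Claim 2 — $8,606: deductible already satisfied, so member's share is 40% × $8,606 = $3,442.40. Member pays $3,442.40; OOP now $6,246.
Claim 3 — $1,254: deductible met; 40% of $1,254 = $501.60. Member pays $501.60; OOP now $6,747.60.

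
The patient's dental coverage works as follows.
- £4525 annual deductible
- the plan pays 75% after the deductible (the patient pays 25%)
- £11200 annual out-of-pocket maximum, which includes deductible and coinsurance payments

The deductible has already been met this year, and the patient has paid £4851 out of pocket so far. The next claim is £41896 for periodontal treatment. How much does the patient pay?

£6349

The deductible is already satisfied, so the full bill goes to coinsurance.
Coinsurance: £41896 × 25% = £10474.
That would bring total out-of-pocket to £15325, past the £11200 cap. The patient is capped at £11200 − £4851 = £6349 on this claim.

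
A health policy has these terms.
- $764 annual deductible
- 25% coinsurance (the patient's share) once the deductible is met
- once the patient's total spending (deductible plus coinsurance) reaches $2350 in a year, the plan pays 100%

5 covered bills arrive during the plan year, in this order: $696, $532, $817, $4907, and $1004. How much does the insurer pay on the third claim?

Bill 1, $696: fully absorbed by the deductible. Patient pays $696; OOP now $696. Insurer: $696 − $696 = $0.
Bill 2, $532: deductible takes $68, $464 remains; coinsurance $464 × 25% = $116. Patient owes $184 (running OOP $880). Insurer: $532 − $184 = $348.
Bill 3, $817: deductible already satisfied, so patient's share is 25% × $817 = $204.25. Patient owes $204.25 (running OOP $1084.25). Plan pays $817 − $204.25 = $612.75.

$612.75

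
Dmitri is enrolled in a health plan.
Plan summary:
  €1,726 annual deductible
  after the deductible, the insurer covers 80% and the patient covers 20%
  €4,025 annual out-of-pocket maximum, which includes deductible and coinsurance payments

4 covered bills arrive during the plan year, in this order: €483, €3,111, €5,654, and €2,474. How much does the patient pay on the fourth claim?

#1 (€483): entire amount goes to the deductible. Cost to patient: €483. OOP to date €483.
#2 (€3,111): €1,243 to deductible, leaving €1,868; coinsurance €1,868 × 20% = €373.60. Patient owes €1,616.60 (running OOP €2,099.60).
#3 (€5,654): 20% coinsurance on €5,654 = €1,130.80. Cost to patient: €1,130.80. OOP to date €3,230.40.
#4 (€2,474): deductible met; 20% of €2,474 = €494.80. Cost to patient: €494.80. OOP to date €3,725.20.

€494.80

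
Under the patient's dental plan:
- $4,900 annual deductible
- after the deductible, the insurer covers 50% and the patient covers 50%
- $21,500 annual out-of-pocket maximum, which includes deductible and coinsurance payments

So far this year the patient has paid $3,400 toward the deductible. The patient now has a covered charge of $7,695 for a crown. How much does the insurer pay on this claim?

$3,400 of the $4,900 deductible is already met, leaving $1,500.
After the $1,500 deductible portion, $7,695 − $1,500 = $6,195 is subject to coinsurance.
Patient's 50% share of $6,195 is $3,097.50.
That puts the patient's cost at $1,500 + $3,097.50 = $4,597.50 before any cap.
Total out-of-pocket so far would be $3,400 + $4,597.50 = $7,997.50, below the $21,500 cap — no reduction.
Insurer pays the balance: $7,695 − $4,597.50 = $3,097.50.

$3,097.50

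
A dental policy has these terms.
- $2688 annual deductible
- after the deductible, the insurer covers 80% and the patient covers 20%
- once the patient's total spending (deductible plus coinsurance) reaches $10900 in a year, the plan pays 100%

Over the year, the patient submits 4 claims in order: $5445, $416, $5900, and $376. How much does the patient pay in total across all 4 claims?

$4577.80

#1 ($5445): $2688 finishes the deductible; $2757 goes to coinsurance; 20% of $2757 = $551.40. Patient pays $3239.40; OOP now $3239.40.
#2 ($416): deductible met; 20% of $416 = $83.20. Patient pays $83.20; OOP now $3322.60.
#3 ($5900): deductible met; 20% of $5900 = $1180. Patient owes $1180 (running OOP $4502.60).
#4 ($376): deductible met; 20% of $376 = $75.20. Patient owes $75.20 (running OOP $4577.80).
Total paid by the patient: $3239.40 + $83.20 + $1180 + $75.20 = $4577.80.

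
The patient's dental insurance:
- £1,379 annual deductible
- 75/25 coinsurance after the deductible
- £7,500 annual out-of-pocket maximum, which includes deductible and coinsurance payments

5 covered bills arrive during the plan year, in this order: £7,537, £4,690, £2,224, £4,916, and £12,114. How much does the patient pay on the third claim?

£556

#1 (£7,537): £1,379 to deductible, leaving £6,158; coinsurance £6,158 × 25% = £1,539.50. Cost to patient: £2,918.50. OOP to date £2,918.50.
#2 (£4,690): deductible met; 25% of £4,690 = £1,172.50. Patient owes £1,172.50 (running OOP £4,091).
#3 (£2,224): deductible met; 25% of £2,224 = £556. Patient owes £556 (running OOP £4,647).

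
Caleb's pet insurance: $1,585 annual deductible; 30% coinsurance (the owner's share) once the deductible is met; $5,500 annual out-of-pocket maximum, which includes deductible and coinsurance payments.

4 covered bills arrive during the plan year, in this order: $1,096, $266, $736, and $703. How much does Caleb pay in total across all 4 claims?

$1,949.80

Claim 1 ($1,096): fully absorbed by the deductible. Owner owes $1,096 (running OOP $1,096).
Claim 2 ($266): fully absorbed by the deductible. Owner owes $266 (running OOP $1,362).
Claim 3 ($736): deductible takes $223, $513 remains; owner's 30% is $153.90. Cost to owner: $376.90. OOP to date $1,738.90.
Claim 4 ($703): deductible met; 30% of $703 = $210.90. Owner owes $210.90 (running OOP $1,949.80).
Summing the owner's payments: $1,096 + $266 + $376.90 + $210.90 = $1,949.80.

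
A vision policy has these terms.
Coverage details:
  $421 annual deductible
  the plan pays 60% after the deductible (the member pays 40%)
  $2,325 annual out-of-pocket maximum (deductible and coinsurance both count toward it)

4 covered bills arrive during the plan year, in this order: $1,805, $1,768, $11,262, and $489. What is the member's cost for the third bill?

Claim 1 — $1,805: $421 finishes the deductible; $1,384 goes to coinsurance; 40% of $1,384 = $553.60. Member owes $974.60 (running OOP $974.60).
Claim 2 — $1,768: deductible already satisfied, so member's share is 40% × $1,768 = $707.20. Member owes $707.20 (running OOP $1,681.80).
Claim 3 — $11,262: deductible already satisfied, so member's share is 40% × $11,262 = $4,504.80. Adding that to $1,681.80 gives $6,186.60, past the $2,325 cap; member pays only $2,325 − $1,681.80 = $643.20.

$643.20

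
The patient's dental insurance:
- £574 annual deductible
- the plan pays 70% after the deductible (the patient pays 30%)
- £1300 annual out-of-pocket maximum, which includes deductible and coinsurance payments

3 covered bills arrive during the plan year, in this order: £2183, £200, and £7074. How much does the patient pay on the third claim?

£183.30

Claim 1 (£2183): deductible takes £574, £1609 remains; coinsurance £1609 × 30% = £482.70. Patient owes £1056.70 (running OOP £1056.70).
Claim 2 (£200): deductible already satisfied, so patient's share is 30% × £200 = £60. Patient owes £60 (running OOP £1116.70).
Claim 3 (£7074): deductible met; 30% of £7074 = £2122.20. OOP would hit £3238.90 > £1300, so the cap limits the patient to £1300 − £1116.70 = £183.30.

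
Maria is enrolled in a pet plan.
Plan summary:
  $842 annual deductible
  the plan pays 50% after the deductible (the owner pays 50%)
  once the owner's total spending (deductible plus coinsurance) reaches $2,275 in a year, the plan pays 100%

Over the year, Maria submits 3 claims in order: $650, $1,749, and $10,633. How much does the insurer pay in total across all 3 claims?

$10,757

Claim 1 ($650): fully absorbed by the deductible. Owner pays $650; OOP now $650. Plan pays $650 − $650 = $0.
Claim 2 ($1,749): deductible takes $192, $1,557 remains; 50% of $1,557 = $778.50. Owner owes $970.50 (running OOP $1,620.50). Plan pays $1,749 − $970.50 = $778.50.
Claim 3 ($10,633): deductible already satisfied, so owner's share is 50% × $10,633 = $5,316.50. That would push OOP to $6,937, over the $2,275 cap, so owner pays $2,275 − $1,620.50 = $654.50. Insurer: $10,633 − $654.50 = $9,978.50.
Insurer total: $0 + $778.50 + $9,978.50 = $10,757.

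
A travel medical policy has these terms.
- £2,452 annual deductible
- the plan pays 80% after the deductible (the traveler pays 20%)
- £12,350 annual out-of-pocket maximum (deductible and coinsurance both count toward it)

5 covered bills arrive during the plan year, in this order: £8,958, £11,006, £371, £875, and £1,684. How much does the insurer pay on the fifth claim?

£1,347.20

Bill 1, £8,958: £2,452 to deductible, leaving £6,506; 20% of £6,506 = £1,301.20. Traveler pays £3,753.20; OOP now £3,753.20. Plan pays £8,958 − £3,753.20 = £5,204.80.
Bill 2, £11,006: deductible already satisfied, so traveler's share is 20% × £11,006 = £2,201.20. Traveler owes £2,201.20 (running OOP £5,954.40). Insurer: £11,006 − £2,201.20 = £8,804.80.
Bill 3, £371: 20% coinsurance on £371 = £74.20. Cost to traveler: £74.20. OOP to date £6,028.60. Plan pays £371 − £74.20 = £296.80.
Bill 4, £875: deductible met; 20% of £875 = £175. Traveler pays £175; OOP now £6,203.60. Insurer: £875 − £175 = £700.
Bill 5, £1,684: deductible already satisfied, so traveler's share is 20% × £1,684 = £336.80. Traveler pays £336.80; OOP now £6,540.40. Plan pays £1,684 − £336.80 = £1,347.20.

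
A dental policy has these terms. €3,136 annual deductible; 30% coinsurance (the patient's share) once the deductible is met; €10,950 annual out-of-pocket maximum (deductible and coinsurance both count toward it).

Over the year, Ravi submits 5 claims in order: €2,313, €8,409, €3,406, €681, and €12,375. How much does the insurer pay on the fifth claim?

Claim 1 (€2,313): all of it applies to the deductible. Patient owes €2,313 (running OOP €2,313). Plan pays €2,313 − €2,313 = €0.
Claim 2 (€8,409): deductible takes €823, €7,586 remains; patient's 30% is €2,275.80. Patient pays €3,098.80; OOP now €5,411.80. Insurer: €8,409 − €3,098.80 = €5,310.20.
Claim 3 (€3,406): deductible met; 30% of €3,406 = €1,021.80. Patient owes €1,021.80 (running OOP €6,433.60). Plan pays €3,406 − €1,021.80 = €2,384.20.
Claim 4 (€681): deductible met; 30% of €681 = €204.30. Patient owes €204.30 (running OOP €6,637.90). Plan pays €681 − €204.30 = €476.70.
Claim 5 (€12,375): deductible met; 30% of €12,375 = €3,712.50. Patient pays €3,712.50; OOP now €10,350.40. Insurer: €12,375 − €3,712.50 = €8,662.50.

€8,662.50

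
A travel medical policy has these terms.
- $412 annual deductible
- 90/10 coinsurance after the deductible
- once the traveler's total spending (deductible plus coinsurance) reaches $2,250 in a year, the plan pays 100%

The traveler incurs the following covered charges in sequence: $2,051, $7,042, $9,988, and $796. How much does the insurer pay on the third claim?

$9,018.10

#1 ($2,051): $412 finishes the deductible; $1,639 goes to coinsurance; 10% of $1,639 = $163.90. Traveler owes $575.90 (running OOP $575.90). Insurer: $2,051 − $575.90 = $1,475.10.
#2 ($7,042): deductible already satisfied, so traveler's share is 10% × $7,042 = $704.20. Traveler pays $704.20; OOP now $1,280.10. Plan pays $7,042 − $704.20 = $6,337.80.
#3 ($9,988): deductible met; 10% of $9,988 = $998.80. OOP would hit $2,278.90 > $2,250, so the cap limits the traveler to $2,250 − $1,280.10 = $969.90. Insurer: $9,988 − $969.90 = $9,018.10.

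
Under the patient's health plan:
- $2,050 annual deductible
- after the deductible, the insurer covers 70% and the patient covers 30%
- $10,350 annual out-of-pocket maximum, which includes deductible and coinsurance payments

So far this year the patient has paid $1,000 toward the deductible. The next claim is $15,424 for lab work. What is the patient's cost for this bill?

$5,362.20

Deductible still to meet: $2,050 − $1,000 = $1,050.
After the $1,050 deductible portion, $15,424 − $1,050 = $14,374 is subject to coinsurance.
Coinsurance: $14,374 × 30% = $4,312.20.
That puts the patient's cost at $1,050 + $4,312.20 = $5,362.20 before any cap.
Total out-of-pocket so far would be $1,000 + $5,362.20 = $6,362.20, below the $10,350 cap — no reduction.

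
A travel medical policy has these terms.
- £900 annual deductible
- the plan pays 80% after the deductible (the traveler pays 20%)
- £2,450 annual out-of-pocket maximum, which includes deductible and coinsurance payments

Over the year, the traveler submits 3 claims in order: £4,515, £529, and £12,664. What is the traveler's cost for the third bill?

#1 (£4,515): £900 to deductible, leaving £3,615; coinsurance £3,615 × 20% = £723. Traveler owes £1,623 (running OOP £1,623).
#2 (£529): 20% coinsurance on £529 = £105.80. Traveler owes £105.80 (running OOP £1,728.80).
#3 (£12,664): deductible met; 20% of £12,664 = £2,532.80. Adding that to £1,728.80 gives £4,261.60, past the £2,450 cap; traveler pays only £2,450 − £1,728.80 = £721.20.

£721.20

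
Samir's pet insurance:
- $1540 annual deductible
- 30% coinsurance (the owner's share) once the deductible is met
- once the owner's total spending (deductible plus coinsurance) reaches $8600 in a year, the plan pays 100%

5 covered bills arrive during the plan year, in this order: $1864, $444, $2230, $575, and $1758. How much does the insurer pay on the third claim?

$1561

Claim 1 — $1864: $1540 finishes the deductible; $324 goes to coinsurance; coinsurance $324 × 30% = $97.20. Owner owes $1637.20 (running OOP $1637.20). Plan pays $1864 − $1637.20 = $226.80.
Claim 2 — $444: deductible met; 30% of $444 = $133.20. Cost to owner: $133.20. OOP to date $1770.40. Plan pays $444 − $133.20 = $310.80.
Claim 3 — $2230: deductible met; 30% of $2230 = $669. Cost to owner: $669. OOP to date $2439.40. Insurer: $2230 − $669 = $1561.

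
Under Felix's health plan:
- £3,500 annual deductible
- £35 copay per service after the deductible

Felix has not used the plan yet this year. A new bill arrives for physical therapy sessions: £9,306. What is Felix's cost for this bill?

The full £3,500 deductible is still open; £3,500 of this bill applies to it.
After the £3,500 deductible portion, £9,306 − £3,500 = £5,806 is subject to the copay.
Copay on this service: £35.
So the patient owes £3,500 + £35 = £3,535.

£3,535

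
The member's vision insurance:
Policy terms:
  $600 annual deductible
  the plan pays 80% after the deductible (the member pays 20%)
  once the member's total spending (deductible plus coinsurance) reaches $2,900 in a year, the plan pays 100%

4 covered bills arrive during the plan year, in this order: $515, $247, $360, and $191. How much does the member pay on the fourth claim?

#1 ($515): fully absorbed by the deductible. Cost to member: $515. OOP to date $515.
#2 ($247): deductible takes $85, $162 remains; member's 20% is $32.40. Member owes $117.40 (running OOP $632.40).
#3 ($360): deductible already satisfied, so member's share is 20% × $360 = $72. Member owes $72 (running OOP $704.40).
#4 ($191): deductible already satisfied, so member's share is 20% × $191 = $38.20. Member pays $38.20; OOP now $742.60.

$38.20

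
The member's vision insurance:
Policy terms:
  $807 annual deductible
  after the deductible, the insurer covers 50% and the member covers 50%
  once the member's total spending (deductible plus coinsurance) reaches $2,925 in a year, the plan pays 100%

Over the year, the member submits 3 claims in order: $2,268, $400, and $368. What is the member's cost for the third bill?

$184

Bill 1, $2,268: $807 to deductible, leaving $1,461; 50% of $1,461 = $730.50. Cost to member: $1,537.50. OOP to date $1,537.50.
Bill 2, $400: deductible already satisfied, so member's share is 50% × $400 = $200. Member pays $200; OOP now $1,737.50.
Bill 3, $368: 50% coinsurance on $368 = $184. Member owes $184 (running OOP $1,921.50).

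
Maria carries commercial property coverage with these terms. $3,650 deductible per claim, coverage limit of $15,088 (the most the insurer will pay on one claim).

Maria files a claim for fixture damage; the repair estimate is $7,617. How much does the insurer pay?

$3,967

Less the $3,650 deductible: $7,617 − $3,650 = $3,967.
$3,967 ≤ $15,088, so the limit doesn't bind; insurer pays $3,967.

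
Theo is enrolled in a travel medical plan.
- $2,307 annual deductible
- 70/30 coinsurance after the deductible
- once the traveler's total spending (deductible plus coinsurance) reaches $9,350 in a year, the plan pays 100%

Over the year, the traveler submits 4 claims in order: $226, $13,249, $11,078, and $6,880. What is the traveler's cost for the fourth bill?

Claim 1 ($226): all of it applies to the deductible. Traveler owes $226 (running OOP $226).
Claim 2 ($13,249): $2,081 finishes the deductible; $11,168 goes to coinsurance; 30% of $11,168 = $3,350.40. Cost to traveler: $5,431.40. OOP to date $5,657.40.
Claim 3 ($11,078): deductible already satisfied, so traveler's share is 30% × $11,078 = $3,323.40. Traveler pays $3,323.40; OOP now $8,980.80.
Claim 4 ($6,880): 30% coinsurance on $6,880 = $2,064. Adding that to $8,980.80 gives $11,044.80, past the $9,350 cap; traveler pays only $9,350 − $8,980.80 = $369.20.

$369.20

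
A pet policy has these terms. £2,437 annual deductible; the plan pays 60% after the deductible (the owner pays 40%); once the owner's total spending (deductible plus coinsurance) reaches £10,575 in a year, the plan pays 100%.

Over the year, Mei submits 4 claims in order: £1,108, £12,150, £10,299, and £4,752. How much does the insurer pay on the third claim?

£6,489.40

#1 (£1,108): all of it applies to the deductible. Cost to owner: £1,108. OOP to date £1,108. Plan pays £1,108 − £1,108 = £0.
#2 (£12,150): £1,329 to deductible, leaving £10,821; owner's 40% is £4,328.40. Owner pays £5,657.40; OOP now £6,765.40. Plan pays £12,150 − £5,657.40 = £6,492.60.
#3 (£10,299): 40% coinsurance on £10,299 = £4,119.60. That would push OOP to £10,885, over the £10,575 cap, so owner pays £10,575 − £6,765.40 = £3,809.60. Plan pays £10,299 − £3,809.60 = £6,489.40.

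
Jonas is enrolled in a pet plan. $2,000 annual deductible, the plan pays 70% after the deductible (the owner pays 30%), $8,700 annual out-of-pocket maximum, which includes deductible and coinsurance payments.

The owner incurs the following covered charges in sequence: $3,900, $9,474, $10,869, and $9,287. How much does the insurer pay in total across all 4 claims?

$24,830

Claim 1 ($3,900): $2,000 to deductible, leaving $1,900; owner's 30% is $570. Owner pays $2,570; OOP now $2,570. Insurer: $3,900 − $2,570 = $1,330.
Claim 2 ($9,474): 30% coinsurance on $9,474 = $2,842.20. Cost to owner: $2,842.20. OOP to date $5,412.20. Insurer: $9,474 − $2,842.20 = $6,631.80.
Claim 3 ($10,869): 30% coinsurance on $10,869 = $3,260.70. Owner owes $3,260.70 (running OOP $8,672.90). Insurer: $10,869 − $3,260.70 = $7,608.30.
Claim 4 ($9,287): deductible met; 30% of $9,287 = $2,786.10. OOP would hit $11,459 > $8,700, so the cap limits the owner to $8,700 − $8,672.90 = $27.10. Insurer: $9,287 − $27.10 = $9,259.90.
Insurer total: $1,330 + $6,631.80 + $7,608.30 + $9,259.90 = $24,830.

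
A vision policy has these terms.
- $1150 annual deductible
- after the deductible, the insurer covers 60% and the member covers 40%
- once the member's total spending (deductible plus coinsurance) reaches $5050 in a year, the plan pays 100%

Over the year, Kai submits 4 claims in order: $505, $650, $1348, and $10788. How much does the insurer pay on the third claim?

Claim 1 — $505: all of it applies to the deductible. Member pays $505; OOP now $505. Insurer: $505 − $505 = $0.
Claim 2 — $650: deductible takes $645, $5 remains; coinsurance $5 × 40% = $2. Member pays $647; OOP now $1152. Plan pays $650 − $647 = $3.
Claim 3 — $1348: 40% coinsurance on $1348 = $539.20. Cost to member: $539.20. OOP to date $1691.20. Insurer: $1348 − $539.20 = $808.80.

$808.80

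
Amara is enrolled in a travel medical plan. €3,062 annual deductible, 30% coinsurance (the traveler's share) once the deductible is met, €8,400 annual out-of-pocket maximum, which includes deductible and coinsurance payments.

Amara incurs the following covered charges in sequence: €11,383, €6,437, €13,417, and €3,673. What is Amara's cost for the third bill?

Bill 1, €11,383: €3,062 to deductible, leaving €8,321; 30% of €8,321 = €2,496.30. Traveler owes €5,558.30 (running OOP €5,558.30).
Bill 2, €6,437: deductible met; 30% of €6,437 = €1,931.10. Traveler owes €1,931.10 (running OOP €7,489.40).
Bill 3, €13,417: deductible already satisfied, so traveler's share is 30% × €13,417 = €4,025.10. OOP would hit €11,514.50 > €8,400, so the cap limits the traveler to €8,400 − €7,489.40 = €910.60.

€910.60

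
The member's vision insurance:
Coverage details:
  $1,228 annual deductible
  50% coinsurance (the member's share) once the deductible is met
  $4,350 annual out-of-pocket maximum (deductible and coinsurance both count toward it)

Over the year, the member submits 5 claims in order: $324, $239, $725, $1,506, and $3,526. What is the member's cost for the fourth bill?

$753

Claim 1 — $324: entire amount goes to the deductible. Cost to member: $324. OOP to date $324.
Claim 2 — $239: all of it applies to the deductible. Member owes $239 (running OOP $563).
Claim 3 — $725: $665 to deductible, leaving $60; member's 50% is $30. Member pays $695; OOP now $1,258.
Claim 4 — $1,506: deductible met; 50% of $1,506 = $753. Cost to member: $753. OOP to date $2,011.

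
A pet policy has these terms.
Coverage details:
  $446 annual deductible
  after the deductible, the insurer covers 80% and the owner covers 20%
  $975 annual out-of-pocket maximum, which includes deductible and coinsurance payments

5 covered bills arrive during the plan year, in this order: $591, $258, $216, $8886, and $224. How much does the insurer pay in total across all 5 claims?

Claim 1 ($591): $446 to deductible, leaving $145; 20% of $145 = $29. Cost to owner: $475. OOP to date $475. Plan pays $591 − $475 = $116.
Claim 2 ($258): deductible already satisfied, so owner's share is 20% × $258 = $51.60. Cost to owner: $51.60. OOP to date $526.60. Plan pays $258 − $51.60 = $206.40.
Claim 3 ($216): deductible already satisfied, so owner's share is 20% × $216 = $43.20. Owner owes $43.20 (running OOP $569.80). Insurer: $216 − $43.20 = $172.80.
Claim 4 ($8886): 20% coinsurance on $8886 = $1777.20. Adding that to $569.80 gives $2347, past the $975 cap; owner pays only $975 − $569.80 = $405.20. Plan pays $8886 − $405.20 = $8480.80.
Claim 5 ($224): deductible already satisfied, so owner's share is 20% × $224 = $44.80. Adding that to $975 gives $1019.80, past the $975 cap; owner pays only $975 − $975 = $0. Plan pays $224 − $0 = $224.
Insurer total = bills − owner's total = $10175 − $975 = $9200.

$9200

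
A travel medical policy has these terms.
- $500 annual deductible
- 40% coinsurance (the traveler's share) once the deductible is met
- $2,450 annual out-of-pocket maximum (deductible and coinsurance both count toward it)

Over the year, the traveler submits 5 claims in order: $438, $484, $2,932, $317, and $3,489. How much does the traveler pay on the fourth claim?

$126.80

Bill 1, $438: fully absorbed by the deductible. Cost to traveler: $438. OOP to date $438.
Bill 2, $484: $62 to deductible, leaving $422; 40% of $422 = $168.80. Traveler pays $230.80; OOP now $668.80.
Bill 3, $2,932: deductible already satisfied, so traveler's share is 40% × $2,932 = $1,172.80. Cost to traveler: $1,172.80. OOP to date $1,841.60.
Bill 4, $317: 40% coinsurance on $317 = $126.80. Traveler owes $126.80 (running OOP $1,968.40).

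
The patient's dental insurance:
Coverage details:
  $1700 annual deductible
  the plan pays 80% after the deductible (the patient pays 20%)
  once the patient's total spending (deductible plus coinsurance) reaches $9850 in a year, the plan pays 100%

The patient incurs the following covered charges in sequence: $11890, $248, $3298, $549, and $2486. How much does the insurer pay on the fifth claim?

Claim 1 — $11890: $1700 finishes the deductible; $10190 goes to coinsurance; 20% of $10190 = $2038. Patient pays $3738; OOP now $3738. Plan pays $11890 − $3738 = $8152.
Claim 2 — $248: 20% coinsurance on $248 = $49.60. Patient owes $49.60 (running OOP $3787.60). Insurer: $248 − $49.60 = $198.40.
Claim 3 — $3298: deductible met; 20% of $3298 = $659.60. Patient pays $659.60; OOP now $4447.20. Insurer: $3298 − $659.60 = $2638.40.
Claim 4 — $549: deductible met; 20% of $549 = $109.80. Cost to patient: $109.80. OOP to date $4557. Plan pays $549 − $109.80 = $439.20.
Claim 5 — $2486: 20% coinsurance on $2486 = $497.20. Patient owes $497.20 (running OOP $5054.20). Plan pays $2486 − $497.20 = $1988.80.

$1988.80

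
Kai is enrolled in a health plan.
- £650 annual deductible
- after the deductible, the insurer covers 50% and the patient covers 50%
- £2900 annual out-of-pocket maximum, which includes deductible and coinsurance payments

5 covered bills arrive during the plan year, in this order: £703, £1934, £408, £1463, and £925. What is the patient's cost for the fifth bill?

£321

#1 (£703): deductible takes £650, £53 remains; 50% of £53 = £26.50. Patient pays £676.50; OOP now £676.50.
#2 (£1934): deductible met; 50% of £1934 = £967. Cost to patient: £967. OOP to date £1643.50.
#3 (£408): 50% coinsurance on £408 = £204. Patient owes £204 (running OOP £1847.50).
#4 (£1463): deductible met; 50% of £1463 = £731.50. Cost to patient: £731.50. OOP to date £2579.
#5 (£925): deductible already satisfied, so patient's share is 50% × £925 = £462.50. That would push OOP to £3041.50, over the £2900 cap, so patient pays £2900 − £2579 = £321.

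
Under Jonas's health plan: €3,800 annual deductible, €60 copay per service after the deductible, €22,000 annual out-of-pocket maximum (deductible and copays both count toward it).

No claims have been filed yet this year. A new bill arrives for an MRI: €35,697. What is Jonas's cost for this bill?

€3,860

The full €3,800 deductible is still open; €3,800 of this bill applies to it.
That leaves €35,697 − €3,800 = €31,897 for the copay.
Copay on this service: €60.
Patient responsibility before any cap: €3,800 + €60 = €3,860.
Total out-of-pocket so far would be €0 + €3,860 = €3,860, below the €22,000 cap — no reduction.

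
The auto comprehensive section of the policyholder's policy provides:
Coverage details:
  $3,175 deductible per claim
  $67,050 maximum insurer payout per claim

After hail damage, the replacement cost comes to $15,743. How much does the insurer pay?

$12,568

Subtract the deductible: $15,743 − $3,175 = $12,568.
$12,568 is within the $67,050 limit, so the insurer pays $12,568.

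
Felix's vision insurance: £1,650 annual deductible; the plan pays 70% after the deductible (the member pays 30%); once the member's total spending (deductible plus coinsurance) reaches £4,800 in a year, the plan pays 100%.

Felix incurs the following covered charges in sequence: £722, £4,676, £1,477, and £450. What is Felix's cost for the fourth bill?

Claim 1 (£722): entire amount goes to the deductible. Cost to member: £722. OOP to date £722.
Claim 2 (£4,676): £928 finishes the deductible; £3,748 goes to coinsurance; coinsurance £3,748 × 30% = £1,124.40. Cost to member: £2,052.40. OOP to date £2,774.40.
Claim 3 (£1,477): 30% coinsurance on £1,477 = £443.10. Member owes £443.10 (running OOP £3,217.50).
Claim 4 (£450): 30% coinsurance on £450 = £135. Member pays £135; OOP now £3,352.50.

£135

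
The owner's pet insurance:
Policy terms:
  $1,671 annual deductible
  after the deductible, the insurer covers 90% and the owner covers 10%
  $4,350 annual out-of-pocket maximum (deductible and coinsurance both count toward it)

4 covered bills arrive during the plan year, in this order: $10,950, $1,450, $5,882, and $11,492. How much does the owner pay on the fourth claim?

$1,017.90

Claim 1 — $10,950: $1,671 to deductible, leaving $9,279; owner's 10% is $927.90. Owner pays $2,598.90; OOP now $2,598.90.
Claim 2 — $1,450: deductible already satisfied, so owner's share is 10% × $1,450 = $145. Owner pays $145; OOP now $2,743.90.
Claim 3 — $5,882: deductible already satisfied, so owner's share is 10% × $5,882 = $588.20. Owner pays $588.20; OOP now $3,332.10.
Claim 4 — $11,492: deductible already satisfied, so owner's share is 10% × $11,492 = $1,149.20. OOP would hit $4,481.30 > $4,350, so the cap limits the owner to $4,350 − $3,332.10 = $1,017.90.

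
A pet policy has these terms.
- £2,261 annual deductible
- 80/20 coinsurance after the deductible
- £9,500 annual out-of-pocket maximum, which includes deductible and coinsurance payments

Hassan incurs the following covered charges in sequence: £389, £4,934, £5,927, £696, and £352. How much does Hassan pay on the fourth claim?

Claim 1 (£389): fully absorbed by the deductible. Cost to owner: £389. OOP to date £389.
Claim 2 (£4,934): £1,872 finishes the deductible; £3,062 goes to coinsurance; coinsurance £3,062 × 20% = £612.40. Owner pays £2,484.40; OOP now £2,873.40.
Claim 3 (£5,927): 20% coinsurance on £5,927 = £1,185.40. Owner owes £1,185.40 (running OOP £4,058.80).
Claim 4 (£696): 20% coinsurance on £696 = £139.20. Owner owes £139.20 (running OOP £4,198).

£139.20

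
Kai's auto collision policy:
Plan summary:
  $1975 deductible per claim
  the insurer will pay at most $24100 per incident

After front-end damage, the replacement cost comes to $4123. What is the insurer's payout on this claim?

Less the $1975 deductible: $4123 − $1975 = $2148.
$2148 is within the $24100 limit, so the insurer pays $2148.

$2148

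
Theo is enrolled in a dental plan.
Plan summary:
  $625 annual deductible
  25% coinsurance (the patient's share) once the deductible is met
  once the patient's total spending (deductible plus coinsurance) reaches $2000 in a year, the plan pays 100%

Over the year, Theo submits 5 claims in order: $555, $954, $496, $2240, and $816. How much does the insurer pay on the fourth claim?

#1 ($555): all of it applies to the deductible. Patient pays $555; OOP now $555. Insurer: $555 − $555 = $0.
#2 ($954): $70 finishes the deductible; $884 goes to coinsurance; 25% of $884 = $221. Patient pays $291; OOP now $846. Plan pays $954 − $291 = $663.
#3 ($496): deductible met; 25% of $496 = $124. Cost to patient: $124. OOP to date $970. Plan pays $496 − $124 = $372.
#4 ($2240): deductible already satisfied, so patient's share is 25% × $2240 = $560. Patient pays $560; OOP now $1530. Plan pays $2240 − $560 = $1680.

$1680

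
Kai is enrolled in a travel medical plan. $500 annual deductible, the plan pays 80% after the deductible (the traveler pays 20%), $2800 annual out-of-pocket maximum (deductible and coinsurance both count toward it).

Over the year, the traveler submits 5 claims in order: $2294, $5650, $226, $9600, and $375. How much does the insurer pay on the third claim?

$180.80

Claim 1 — $2294: deductible takes $500, $1794 remains; traveler's 20% is $358.80. Cost to traveler: $858.80. OOP to date $858.80. Plan pays $2294 − $858.80 = $1435.20.
Claim 2 — $5650: 20% coinsurance on $5650 = $1130. Traveler owes $1130 (running OOP $1988.80). Insurer: $5650 − $1130 = $4520.
Claim 3 — $226: 20% coinsurance on $226 = $45.20. Traveler owes $45.20 (running OOP $2034). Insurer: $226 − $45.20 = $180.80.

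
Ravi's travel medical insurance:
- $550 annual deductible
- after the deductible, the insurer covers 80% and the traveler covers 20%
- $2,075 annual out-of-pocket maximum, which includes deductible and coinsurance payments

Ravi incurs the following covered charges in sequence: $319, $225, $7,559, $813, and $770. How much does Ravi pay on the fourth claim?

#1 ($319): entire amount goes to the deductible. Cost to traveler: $319. OOP to date $319.
#2 ($225): entire amount goes to the deductible. Cost to traveler: $225. OOP to date $544.
#3 ($7,559): $6 finishes the deductible; $7,553 goes to coinsurance; 20% of $7,553 = $1,510.60. Cost to traveler: $1,516.60. OOP to date $2,060.60.
#4 ($813): deductible already satisfied, so traveler's share is 20% × $813 = $162.60. Adding that to $2,060.60 gives $2,223.20, past the $2,075 cap; traveler pays only $2,075 − $2,060.60 = $14.40.

$14.40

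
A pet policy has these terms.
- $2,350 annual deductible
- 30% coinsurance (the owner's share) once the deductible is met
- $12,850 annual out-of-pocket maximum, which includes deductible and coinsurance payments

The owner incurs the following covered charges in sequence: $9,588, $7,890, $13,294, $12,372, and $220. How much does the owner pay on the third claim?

$3,988.20

Claim 1 — $9,588: $2,350 finishes the deductible; $7,238 goes to coinsurance; coinsurance $7,238 × 30% = $2,171.40. Cost to owner: $4,521.40. OOP to date $4,521.40.
Claim 2 — $7,890: deductible met; 30% of $7,890 = $2,367. Cost to owner: $2,367. OOP to date $6,888.40.
Claim 3 — $13,294: deductible already satisfied, so owner's share is 30% × $13,294 = $3,988.20. Owner owes $3,988.20 (running OOP $10,876.60).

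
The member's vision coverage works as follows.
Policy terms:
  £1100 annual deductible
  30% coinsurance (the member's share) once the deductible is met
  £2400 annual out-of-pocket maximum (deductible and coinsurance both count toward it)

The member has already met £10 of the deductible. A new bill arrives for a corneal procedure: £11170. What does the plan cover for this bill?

£10 of the £1100 deductible is already met, leaving £1090.
The remaining £10080 (= £11170 − £1090) moves to coinsurance.
30% of £10080 = £3024 falls to the member.
That puts the member's cost at £1090 + £3024 = £4114 before any cap.
Adding £4114 to the £10 already spent would give £4124, which exceeds the £2400 cap; the member pays just £2400 − £10 = £2390.
The insurer covers the remainder: £11170 − £2390 = £8780.

£8780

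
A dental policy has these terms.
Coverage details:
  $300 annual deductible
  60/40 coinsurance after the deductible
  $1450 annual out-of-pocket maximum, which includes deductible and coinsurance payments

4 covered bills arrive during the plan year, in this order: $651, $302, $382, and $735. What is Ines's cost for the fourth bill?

$294

#1 ($651): $300 to deductible, leaving $351; 40% of $351 = $140.40. Patient pays $440.40; OOP now $440.40.
#2 ($302): deductible met; 40% of $302 = $120.80. Patient pays $120.80; OOP now $561.20.
#3 ($382): deductible met; 40% of $382 = $152.80. Patient owes $152.80 (running OOP $714).
#4 ($735): 40% coinsurance on $735 = $294. Patient owes $294 (running OOP $1008).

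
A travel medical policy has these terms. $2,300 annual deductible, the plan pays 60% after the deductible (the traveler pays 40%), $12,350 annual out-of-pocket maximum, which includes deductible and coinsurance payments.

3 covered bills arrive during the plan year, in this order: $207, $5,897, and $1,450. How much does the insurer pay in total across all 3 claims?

Bill 1, $207: fully absorbed by the deductible. Traveler owes $207 (running OOP $207). Insurer: $207 − $207 = $0.
Bill 2, $5,897: $2,093 finishes the deductible; $3,804 goes to coinsurance; 40% of $3,804 = $1,521.60. Traveler owes $3,614.60 (running OOP $3,821.60). Plan pays $5,897 − $3,614.60 = $2,282.40.
Bill 3, $1,450: deductible met; 40% of $1,450 = $580. Cost to traveler: $580. OOP to date $4,401.60. Plan pays $1,450 − $580 = $870.
Insurer total = bills − traveler's total = $7,554 − $4,401.60 = $3,152.40.

$3,152.40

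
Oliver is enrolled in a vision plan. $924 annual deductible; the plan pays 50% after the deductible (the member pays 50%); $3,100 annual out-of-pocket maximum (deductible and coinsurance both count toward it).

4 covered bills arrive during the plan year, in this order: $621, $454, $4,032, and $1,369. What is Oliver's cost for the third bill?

$2,016

Bill 1, $621: fully absorbed by the deductible. Member owes $621 (running OOP $621).
Bill 2, $454: $303 finishes the deductible; $151 goes to coinsurance; 50% of $151 = $75.50. Member pays $378.50; OOP now $999.50.
Bill 3, $4,032: 50% coinsurance on $4,032 = $2,016. Member pays $2,016; OOP now $3,015.50.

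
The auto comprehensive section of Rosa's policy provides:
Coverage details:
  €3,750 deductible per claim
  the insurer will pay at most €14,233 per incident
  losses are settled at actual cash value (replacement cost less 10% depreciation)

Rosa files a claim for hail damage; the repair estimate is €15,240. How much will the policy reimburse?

At 10% depreciation, ACV = €15,240 − €1,524 = €13,716.
After the deductible, €13,716 − €3,750 = €9,966 remains.
That's under the €14,233 cap, so the insurer reimburses the full €9,966.

€9,966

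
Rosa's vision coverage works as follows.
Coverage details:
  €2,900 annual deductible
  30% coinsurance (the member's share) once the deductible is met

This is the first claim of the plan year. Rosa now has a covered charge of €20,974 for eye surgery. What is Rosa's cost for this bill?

Deductible not yet touched, so the first €2,900 of the bill goes to the deductible.
The remaining €18,074 (= €20,974 − €2,900) moves to coinsurance.
Coinsurance: €18,074 × 30% = €5,422.20.
Member responsibility: €2,900 + €5,422.20 = €8,322.20.

€8,322.20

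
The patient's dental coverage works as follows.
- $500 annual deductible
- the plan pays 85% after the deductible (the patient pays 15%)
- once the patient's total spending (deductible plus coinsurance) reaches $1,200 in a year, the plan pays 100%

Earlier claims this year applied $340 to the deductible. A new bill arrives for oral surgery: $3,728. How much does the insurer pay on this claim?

Deductible still to meet: $500 − $340 = $160.
That leaves $3,728 − $160 = $3,568 for coinsurance.
15% of $3,568 = $535.20 falls to the patient.
So the patient owes $160 + $535.20 = $695.20 before any cap.
Total out-of-pocket so far would be $340 + $695.20 = $1,035.20, below the $1,200 cap — no reduction.
Insurer pays the balance: $3,728 − $695.20 = $3,032.80.

$3,032.80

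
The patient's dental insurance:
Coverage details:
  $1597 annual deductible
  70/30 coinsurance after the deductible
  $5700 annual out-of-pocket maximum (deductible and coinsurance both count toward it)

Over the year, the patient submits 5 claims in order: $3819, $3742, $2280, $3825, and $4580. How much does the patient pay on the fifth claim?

$482.30

Bill 1, $3819: deductible takes $1597, $2222 remains; patient's 30% is $666.60. Patient owes $2263.60 (running OOP $2263.60).
Bill 2, $3742: deductible met; 30% of $3742 = $1122.60. Patient owes $1122.60 (running OOP $3386.20).
Bill 3, $2280: deductible already satisfied, so patient's share is 30% × $2280 = $684. Patient pays $684; OOP now $4070.20.
Bill 4, $3825: 30% coinsurance on $3825 = $1147.50. Patient owes $1147.50 (running OOP $5217.70).
Bill 5, $4580: deductible already satisfied, so patient's share is 30% × $4580 = $1374. That would push OOP to $6591.70, over the $5700 cap, so patient pays $5700 − $5217.70 = $482.30.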